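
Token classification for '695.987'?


Pattern: digits with a decimal point
Type: FLOAT_LITERAL


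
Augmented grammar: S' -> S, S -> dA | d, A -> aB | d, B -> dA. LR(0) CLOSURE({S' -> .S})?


Start: S' -> .S
For each item with dot before a nonterminal B, add B -> .γ for every B-production
Closure: [S' -> .S, S -> .dA, S -> .d]


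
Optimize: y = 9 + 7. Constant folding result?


9 + 7 = 16 at compile time
Optimized: y = 16


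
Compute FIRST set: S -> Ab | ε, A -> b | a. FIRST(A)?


Per alternative of A: FIRST(b) = {b}; FIRST(a) = {a}
FIRST(A) = {a, b}


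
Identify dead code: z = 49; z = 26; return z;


first assignment to z is overwritten before any read
Dead: 'z = 49'


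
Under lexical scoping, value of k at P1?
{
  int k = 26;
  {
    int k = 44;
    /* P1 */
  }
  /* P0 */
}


k declared in the same block as P1
k = 44


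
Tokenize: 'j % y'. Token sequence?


Scan left to right, longest-match per lexeme
Tokens: ID(j), OP(%), ID(y)


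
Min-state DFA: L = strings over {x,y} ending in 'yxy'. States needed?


Track the longest suffix of input matching a prefix of 'yxy': 4 classes (prefixes of length 0..3)
Minimal DFA: 4 states


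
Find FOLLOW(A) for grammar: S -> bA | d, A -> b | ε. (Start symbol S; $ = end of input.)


$ ∈ FOLLOW(S). For each A -> αBβ: add FIRST(β)\{ε} to FOLLOW(B); if β nullable, add FOLLOW(A).
FOLLOW(A) = {$}


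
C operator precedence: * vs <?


'*' is multiplicative (level 10); '<' is relational (level 7)
Higher level binds tighter
'*' has higher precedence than '<'


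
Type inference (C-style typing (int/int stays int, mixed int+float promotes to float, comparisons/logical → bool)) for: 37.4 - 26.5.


Operand types: float - float
Rule: mixed int/float promotes to float; int/int stays int
Result type: float


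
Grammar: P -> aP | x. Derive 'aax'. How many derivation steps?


Derivation: P => aP => aaP => aax
Steps: 3


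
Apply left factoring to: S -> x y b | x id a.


Common prefix: 'x'
Factored: S -> x S', S' -> y b | id a


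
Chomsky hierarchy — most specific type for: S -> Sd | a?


Left-linear: every RHS is a terminal or one nonterminal followed by a terminal
Classification: Type 3 (Regular)


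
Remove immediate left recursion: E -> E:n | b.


Left-recursive alternatives: E:n; non-recursive: b
Introduce E': E -> bE', E' -> :nE' | ε


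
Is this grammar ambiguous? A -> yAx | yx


balanced y^n…x^n: each string has a unique parse
Unambiguous


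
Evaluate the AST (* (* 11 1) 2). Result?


Evaluate inner: (* 11 1) = 11
Evaluate root: (* 11 2) = 22
Result: 22


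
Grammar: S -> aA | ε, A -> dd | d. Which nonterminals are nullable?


A nonterminal is nullable iff some alternative derives ε (directly, or every symbol in it is nullable)
Nullable: {S}


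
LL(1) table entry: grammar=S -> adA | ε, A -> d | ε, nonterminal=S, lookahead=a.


For [S, a]: 'a' ∈ FIRST(adA)
Entry: S -> adA


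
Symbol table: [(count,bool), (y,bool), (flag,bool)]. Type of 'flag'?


Lookup 'flag' → type bool


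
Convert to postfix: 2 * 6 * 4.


Left to right (same or higher precedence on left)
Postfix: 2 6 * 4 *


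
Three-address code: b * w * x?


Break into single-operator statements:
t1 = b * w
t2 = t1 * x


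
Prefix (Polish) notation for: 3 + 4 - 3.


left-to-right (same/higher precedence on left): tree is (- (+ 3 4) 3)
Prefix: - + 3 4 3


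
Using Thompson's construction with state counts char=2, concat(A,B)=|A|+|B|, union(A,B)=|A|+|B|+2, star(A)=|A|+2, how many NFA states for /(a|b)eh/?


Syntax tree has 4 char leaf(s), 1 union(s), 0 star(s)
chars contribute 4×2 = 8; each union adds +2; each star adds +2
Total: 8 + 2 + 0 = 10 states


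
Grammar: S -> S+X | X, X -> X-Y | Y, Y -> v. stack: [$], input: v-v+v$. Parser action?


no handle on stack; shift 'v'
Action: shift


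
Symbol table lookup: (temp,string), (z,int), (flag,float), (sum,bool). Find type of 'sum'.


Lookup 'sum' → type bool


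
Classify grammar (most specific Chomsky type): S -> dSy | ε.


Single nonterminal LHS, but d^n y^n is not regular
Classification: Type 2 (Context-Free)


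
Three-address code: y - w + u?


Break into single-operator statements:
t1 = y - w
t2 = t1 + u


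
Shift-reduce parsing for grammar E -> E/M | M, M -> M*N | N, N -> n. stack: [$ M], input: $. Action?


lookahead ∉ {*} so M won't extend; reduce E -> M
Action: reduce (E -> M)


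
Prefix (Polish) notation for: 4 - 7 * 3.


'*' binds tighter: tree is (- 4 (* 7 3))
Prefix: - 4 * 7 3


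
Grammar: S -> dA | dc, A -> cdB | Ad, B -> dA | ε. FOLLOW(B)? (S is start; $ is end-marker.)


$ ∈ FOLLOW(S). For each A -> αBβ: add FIRST(β)\{ε} to FOLLOW(B); if β nullable, add FOLLOW(A).
FOLLOW(B) = {$, d}


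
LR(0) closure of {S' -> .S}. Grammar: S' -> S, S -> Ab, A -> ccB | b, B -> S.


Start: S' -> .S
For each item with dot before a nonterminal B, add B -> .γ for every B-production
Closure: [S' -> .S, S -> .Ab, A -> .ccB, A -> .b]


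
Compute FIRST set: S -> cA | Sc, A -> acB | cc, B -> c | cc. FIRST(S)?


Per alternative of S: FIRST(cA) = {c}; FIRST(Sc) = {c}
FIRST(S) = {c}


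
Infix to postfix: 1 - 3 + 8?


Left to right (same or higher precedence on left)
Postfix: 1 3 - 8 +


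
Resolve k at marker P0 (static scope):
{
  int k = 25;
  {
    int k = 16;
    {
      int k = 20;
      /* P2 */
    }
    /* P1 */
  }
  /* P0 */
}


k declared in the same block as P0
k = 25


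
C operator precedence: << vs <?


'<<' is shift (level 8); '<' is relational (level 7)
Higher level binds tighter
'<<' has higher precedence than '<'


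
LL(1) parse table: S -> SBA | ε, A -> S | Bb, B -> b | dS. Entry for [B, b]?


For [B, b]: 'b' ∈ FIRST(b)
Entry: B -> b


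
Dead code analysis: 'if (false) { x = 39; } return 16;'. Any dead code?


condition is constant false, so the whole block is unreachable
Dead: 'if (false) { x = 39; }'


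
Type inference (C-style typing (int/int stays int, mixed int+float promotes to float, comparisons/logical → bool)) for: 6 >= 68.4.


Operand types: int >= float
Rule: comparison yields bool
Result type: bool


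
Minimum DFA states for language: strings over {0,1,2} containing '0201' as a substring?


KMP-style automaton: 4 progress states + 1 absorbing accept = 5
Minimal DFA: 5 states


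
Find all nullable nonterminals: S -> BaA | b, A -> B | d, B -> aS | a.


A nonterminal is nullable iff some alternative derives ε (directly, or every symbol in it is nullable)
Nullable: {}


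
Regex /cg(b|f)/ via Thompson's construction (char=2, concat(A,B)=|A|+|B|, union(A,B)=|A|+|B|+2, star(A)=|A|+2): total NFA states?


Syntax tree has 4 char leaf(s), 1 union(s), 0 star(s)
chars contribute 4×2 = 8; each union adds +2; each star adds +2
Total: 8 + 2 + 0 = 10 states


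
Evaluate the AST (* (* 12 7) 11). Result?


Evaluate inner: (* 12 7) = 84
Evaluate root: (* 84 11) = 924
Result: 924


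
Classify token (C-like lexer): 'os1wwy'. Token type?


Pattern: letter/underscore followed by alphanumerics, not a keyword
Type: IDENTIFIER


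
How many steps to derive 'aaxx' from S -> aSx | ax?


Derivation: S => aSx => aaxx
Steps: 2


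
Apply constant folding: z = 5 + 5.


5 + 5 = 10 at compile time
Optimized: z = 10


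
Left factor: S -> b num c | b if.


Common prefix: 'b'
Factored: S -> b S', S' -> num c | if


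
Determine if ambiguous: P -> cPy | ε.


balanced c^n…y^n: each string has a unique parse
Unambiguous


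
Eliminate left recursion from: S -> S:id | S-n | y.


Left-recursive alternatives: S:id, S-n; non-recursive: y
Introduce S': S -> yS', S' -> :idS' | -nS' | ε


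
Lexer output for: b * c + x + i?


Scan left to right, longest-match per lexeme
Tokens: ID(b), OP(*), ID(c), OP(+), ID(x), OP(+), ID(i)


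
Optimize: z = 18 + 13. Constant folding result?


18 + 13 = 31 at compile time
Optimized: z = 31


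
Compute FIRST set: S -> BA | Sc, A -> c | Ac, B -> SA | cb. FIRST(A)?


Per alternative of A: FIRST(c) = {c}; FIRST(Ac) = {c}
FIRST(A) = {c}


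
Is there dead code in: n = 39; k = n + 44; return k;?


n is read by k's definition; k is returned
No dead code


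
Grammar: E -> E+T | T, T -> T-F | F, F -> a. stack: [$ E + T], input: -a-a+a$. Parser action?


'-' can extend T; shift to build T -> T-F
Action: shift


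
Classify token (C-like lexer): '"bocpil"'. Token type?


Pattern: double-quoted sequence
Type: STRING_LITERAL


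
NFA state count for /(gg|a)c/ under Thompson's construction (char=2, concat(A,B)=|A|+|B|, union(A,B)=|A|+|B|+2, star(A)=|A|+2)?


Syntax tree has 4 char leaf(s), 1 union(s), 0 star(s)
chars contribute 4×2 = 8; each union adds +2; each star adds +2
Total: 8 + 2 + 0 = 10 states


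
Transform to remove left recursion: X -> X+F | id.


Left-recursive alternatives: X+F; non-recursive: id
Introduce X': X -> idX', X' -> +FX' | ε


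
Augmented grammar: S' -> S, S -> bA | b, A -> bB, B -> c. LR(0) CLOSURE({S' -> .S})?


Start: S' -> .S
For each item with dot before a nonterminal B, add B -> .γ for every B-production
Closure: [S' -> .S, S -> .bA, S -> .b]


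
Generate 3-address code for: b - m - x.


Break into single-operator statements:
t1 = b - m
t2 = t1 - x


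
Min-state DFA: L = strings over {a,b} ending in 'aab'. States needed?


Track the longest suffix of input matching a prefix of 'aab': 4 classes (prefixes of length 0..3)
Minimal DFA: 4 states


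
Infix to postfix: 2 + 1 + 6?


Left to right (same or higher precedence on left)
Postfix: 2 1 + 6 +


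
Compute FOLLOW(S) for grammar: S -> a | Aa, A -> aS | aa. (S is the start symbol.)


$ ∈ FOLLOW(S). For each A -> αBβ: add FIRST(β)\{ε} to FOLLOW(B); if β nullable, add FOLLOW(A).
FOLLOW(S) = {$, a}


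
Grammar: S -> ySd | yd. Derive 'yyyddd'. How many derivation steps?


Derivation: S => ySd => yySdd => yyyddd
Steps: 3


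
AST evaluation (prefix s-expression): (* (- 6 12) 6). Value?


Evaluate inner: (- 6 12) = -6
Evaluate root: (* -6 6) = -36
Result: -36


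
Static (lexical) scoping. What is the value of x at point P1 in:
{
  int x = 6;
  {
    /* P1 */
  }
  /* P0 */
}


P1's block does not declare x; resolves to the enclosing declaration at depth 0
x = 6


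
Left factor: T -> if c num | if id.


Common prefix: 'if'
Factored: T -> if T', T' -> c num | id


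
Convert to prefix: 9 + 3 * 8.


'*' binds tighter: tree is (+ 9 (* 3 8))
Prefix: + 9 * 3 8


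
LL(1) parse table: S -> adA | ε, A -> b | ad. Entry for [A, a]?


For [A, a]: 'a' ∈ FIRST(ad)
Entry: A -> ad


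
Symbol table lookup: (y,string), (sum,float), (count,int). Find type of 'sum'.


Lookup 'sum' → type float


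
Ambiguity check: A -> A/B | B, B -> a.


precedence layered via separate nonterminal B: deterministic
Unambiguous


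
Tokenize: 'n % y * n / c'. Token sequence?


Scan left to right, longest-match per lexeme
Tokens: ID(n), OP(%), ID(y), OP(*), ID(n), OP(/), ID(c)


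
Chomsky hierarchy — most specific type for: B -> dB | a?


Right-linear: every RHS is a terminal or a terminal followed by one nonterminal
Classification: Type 3 (Regular)


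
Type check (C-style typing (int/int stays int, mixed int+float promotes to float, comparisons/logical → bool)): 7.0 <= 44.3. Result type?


Operand types: float <= float
Rule: comparison yields bool
Result type: bool


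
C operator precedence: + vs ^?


'+' is additive (level 9); '^' is bitwise XOR (level 4)
Higher level binds tighter
'+' has higher precedence than '^'


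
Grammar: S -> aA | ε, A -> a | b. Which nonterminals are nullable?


A nonterminal is nullable iff some alternative derives ε (directly, or every symbol in it is nullable)
Nullable: {S}


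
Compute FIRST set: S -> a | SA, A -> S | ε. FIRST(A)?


Per alternative of A: FIRST(S) = {a}; FIRST(ε) = {ε}
FIRST(A) = {a, ε}


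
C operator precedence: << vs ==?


'<<' is shift (level 8); '==' is equality (level 6)
Higher level binds tighter
'<<' has higher precedence than '=='


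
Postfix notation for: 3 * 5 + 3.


Left to right (same or higher precedence on left)
Postfix: 3 5 * 3 +


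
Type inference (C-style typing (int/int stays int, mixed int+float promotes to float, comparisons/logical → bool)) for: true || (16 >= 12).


Operand types: bool || bool
Rule: logical operators take bool operands and yield bool
Result type: bool


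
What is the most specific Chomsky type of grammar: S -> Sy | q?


Left-linear: every RHS is a terminal or one nonterminal followed by a terminal
Classification: Type 3 (Regular)


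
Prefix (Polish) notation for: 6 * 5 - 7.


left-to-right (same/higher precedence on left): tree is (- (* 6 5) 7)
Prefix: - * 6 5 7


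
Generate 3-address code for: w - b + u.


Break into single-operator statements:
t1 = w - b
t2 = t1 + u


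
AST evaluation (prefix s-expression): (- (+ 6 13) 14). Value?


Evaluate inner: (+ 6 13) = 19
Evaluate root: (- 19 14) = 5
Result: 5


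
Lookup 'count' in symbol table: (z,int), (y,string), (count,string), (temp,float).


Lookup 'count' → type string


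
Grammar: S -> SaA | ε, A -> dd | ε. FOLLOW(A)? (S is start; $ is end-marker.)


$ ∈ FOLLOW(S). For each A -> αBβ: add FIRST(β)\{ε} to FOLLOW(B); if β nullable, add FOLLOW(A).
FOLLOW(A) = {$, a}


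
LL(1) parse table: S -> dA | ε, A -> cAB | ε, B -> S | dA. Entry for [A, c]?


For [A, c]: 'c' ∈ FIRST(cAB)
Entry: A -> cAB


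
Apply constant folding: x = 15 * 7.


15 * 7 = 105 at compile time
Optimized: x = 105


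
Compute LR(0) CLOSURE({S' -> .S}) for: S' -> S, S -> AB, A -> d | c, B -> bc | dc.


Start: S' -> .S
For each item with dot before a nonterminal B, add B -> .γ for every B-production
Closure: [S' -> .S, S -> .AB, A -> .d, A -> .c]


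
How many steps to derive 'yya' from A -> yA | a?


Derivation: A => yA => yyA => yya
Steps: 3


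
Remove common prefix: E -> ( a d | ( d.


Common prefix: '('
Factored: E -> ( E', E' -> a d | d


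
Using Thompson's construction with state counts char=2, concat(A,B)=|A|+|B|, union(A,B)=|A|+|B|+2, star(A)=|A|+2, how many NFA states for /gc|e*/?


Syntax tree has 3 char leaf(s), 1 union(s), 1 star(s)
chars contribute 3×2 = 6; each union adds +2; each star adds +2
Total: 6 + 2 + 2 = 10 states


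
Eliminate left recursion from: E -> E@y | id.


Left-recursive alternatives: E@y; non-recursive: id
Introduce E': E -> idE', E' -> @yE' | ε


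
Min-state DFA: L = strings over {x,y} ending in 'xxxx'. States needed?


Track the longest suffix of input matching a prefix of 'xxxx': 5 classes (prefixes of length 0..4)
Minimal DFA: 5 states


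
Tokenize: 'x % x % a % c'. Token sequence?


Scan left to right, longest-match per lexeme
Tokens: ID(x), OP(%), ID(x), OP(%), ID(a), OP(%), ID(c)


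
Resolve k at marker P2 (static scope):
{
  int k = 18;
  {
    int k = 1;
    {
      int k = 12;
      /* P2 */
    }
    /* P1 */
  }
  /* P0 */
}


k declared in the same block as P2
k = 12


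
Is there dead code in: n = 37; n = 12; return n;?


first assignment to n is overwritten before any read
Dead: 'n = 37'


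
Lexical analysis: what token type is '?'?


Pattern: operator symbol
Type: OPERATOR


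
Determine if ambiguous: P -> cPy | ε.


balanced c^n…y^n: each string has a unique parse
Unambiguous


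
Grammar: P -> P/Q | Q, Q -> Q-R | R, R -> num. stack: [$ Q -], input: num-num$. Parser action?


no handle; shift 'num'
Action: shift


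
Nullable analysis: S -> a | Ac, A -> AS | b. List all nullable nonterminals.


A nonterminal is nullable iff some alternative derives ε (directly, or every symbol in it is nullable)
Nullable: {}


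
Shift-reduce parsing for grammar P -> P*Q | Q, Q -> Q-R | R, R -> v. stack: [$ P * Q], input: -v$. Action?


'-' can extend Q; shift to build Q -> Q-R
Action: shift


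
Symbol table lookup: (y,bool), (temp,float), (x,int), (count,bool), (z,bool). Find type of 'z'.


Lookup 'z' → type bool


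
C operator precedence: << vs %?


'%' is multiplicative (level 10); '<<' is shift (level 8)
Higher level binds tighter
'%' has higher precedence than '<<'


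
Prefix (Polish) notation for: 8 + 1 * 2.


'*' binds tighter: tree is (+ 8 (* 1 2))
Prefix: + 8 * 1 2


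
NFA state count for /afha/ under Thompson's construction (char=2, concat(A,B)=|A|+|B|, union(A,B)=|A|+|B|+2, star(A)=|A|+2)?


Syntax tree has 4 char leaf(s), 0 union(s), 0 star(s)
chars contribute 4×2 = 8; each union adds +2; each star adds +2
Total: 8 + 0 + 0 = 8 states


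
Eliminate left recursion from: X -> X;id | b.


Left-recursive alternatives: X;id; non-recursive: b
Introduce X': X -> bX', X' -> ;idX' | ε


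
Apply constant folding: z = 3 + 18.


3 + 18 = 21 at compile time
Optimized: z = 21


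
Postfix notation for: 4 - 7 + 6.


Left to right (same or higher precedence on left)
Postfix: 4 7 - 6 +


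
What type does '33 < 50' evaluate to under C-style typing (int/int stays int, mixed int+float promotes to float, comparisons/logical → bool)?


Operand types: int < int
Rule: comparison yields bool
Result type: bool


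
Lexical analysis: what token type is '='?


Pattern: operator symbol
Type: OPERATOR


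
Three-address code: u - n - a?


Break into single-operator statements:
t1 = u - n
t2 = t1 - a


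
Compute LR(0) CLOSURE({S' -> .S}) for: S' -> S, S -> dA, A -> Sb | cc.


Start: S' -> .S
For each item with dot before a nonterminal B, add B -> .γ for every B-production
Closure: [S' -> .S, S -> .dA]


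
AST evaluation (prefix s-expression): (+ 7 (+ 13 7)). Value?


Evaluate inner: (+ 13 7) = 20
Evaluate root: (+ 7 20) = 27
Result: 27


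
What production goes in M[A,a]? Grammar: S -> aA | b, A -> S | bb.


For [A, a]: 'a' ∈ FIRST(S)
Entry: A -> S


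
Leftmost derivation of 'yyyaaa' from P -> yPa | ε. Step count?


Derivation: P => yPa => yyPaa => yyyPaaa => yyyaaa
Steps: 4


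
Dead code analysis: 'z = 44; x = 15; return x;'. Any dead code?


z is assigned but never read
Dead: 'z = 44'


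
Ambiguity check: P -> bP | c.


right-linear, alternatives start with distinct terminals 'b' vs 'c': unique leftmost derivation
Unambiguous


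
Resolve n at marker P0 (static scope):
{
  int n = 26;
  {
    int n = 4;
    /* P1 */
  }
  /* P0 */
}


n declared in the same block as P0
n = 26


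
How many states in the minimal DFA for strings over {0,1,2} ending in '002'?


Track the longest suffix of input matching a prefix of '002': 4 classes (prefixes of length 0..3)
Minimal DFA: 4 states


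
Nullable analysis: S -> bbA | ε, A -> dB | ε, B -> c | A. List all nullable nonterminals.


A nonterminal is nullable iff some alternative derives ε (directly, or every symbol in it is nullable)
Nullable: {A, B, S}


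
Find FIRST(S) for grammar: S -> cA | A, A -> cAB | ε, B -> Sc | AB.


Per alternative of S: FIRST(cA) = {c}; FIRST(A) = {c, ε}
FIRST(S) = {c, ε}


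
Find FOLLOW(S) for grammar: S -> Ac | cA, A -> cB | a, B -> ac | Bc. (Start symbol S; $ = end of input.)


$ ∈ FOLLOW(S). For each A -> αBβ: add FIRST(β)\{ε} to FOLLOW(B); if β nullable, add FOLLOW(A).
FOLLOW(S) = {$}


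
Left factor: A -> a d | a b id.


Common prefix: 'a'
Factored: A -> a A', A' -> d | b id


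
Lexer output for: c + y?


Scan left to right, longest-match per lexeme
Tokens: ID(c), OP(+), ID(y)


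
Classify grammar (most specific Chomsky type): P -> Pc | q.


Left-linear: every RHS is a terminal or one nonterminal followed by a terminal
Classification: Type 3 (Regular)


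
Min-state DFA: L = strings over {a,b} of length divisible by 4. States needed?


Track length mod 4: states 0..3, accept at 0
Minimal DFA: 4 states


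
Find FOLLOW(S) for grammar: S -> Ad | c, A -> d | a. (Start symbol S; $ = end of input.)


$ ∈ FOLLOW(S). For each A -> αBβ: add FIRST(β)\{ε} to FOLLOW(B); if β nullable, add FOLLOW(A).
FOLLOW(S) = {$}


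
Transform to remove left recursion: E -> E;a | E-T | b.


Left-recursive alternatives: E;a, E-T; non-recursive: b
Introduce E': E -> bE', E' -> ;aE' | -TE' | ε


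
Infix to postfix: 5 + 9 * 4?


* has higher precedence, evaluate 9*4 first
Postfix: 5 9 4 * +


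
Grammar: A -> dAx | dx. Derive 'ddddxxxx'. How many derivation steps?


Derivation: A => dAx => ddAxx => dddAxxx => ddddxxxx
Steps: 4


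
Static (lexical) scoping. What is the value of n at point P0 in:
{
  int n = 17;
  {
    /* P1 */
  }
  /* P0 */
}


n declared in the same block as P0
n = 17


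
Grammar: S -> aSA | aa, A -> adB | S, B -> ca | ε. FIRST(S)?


Per alternative of S: FIRST(aSA) = {a}; FIRST(aa) = {a}
FIRST(S) = {a}


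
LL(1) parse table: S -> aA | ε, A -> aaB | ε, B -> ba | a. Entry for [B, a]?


For [B, a]: 'a' ∈ FIRST(a)
Entry: B -> a


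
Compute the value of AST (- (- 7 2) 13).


Evaluate inner: (- 7 2) = 5
Evaluate root: (- 5 13) = -8
Result: -8


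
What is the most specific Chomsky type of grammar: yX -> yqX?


LHS has context (more than one symbol) and |LHS| ≤ |RHS|
Classification: Type 1 (Context-Sensitive)


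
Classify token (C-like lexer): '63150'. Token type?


Pattern: digits only
Type: INTEGER_LITERAL


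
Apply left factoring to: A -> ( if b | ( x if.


Common prefix: '('
Factored: A -> ( A', A' -> if b | x if


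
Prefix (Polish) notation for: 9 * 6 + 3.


left-to-right (same/higher precedence on left): tree is (+ (* 9 6) 3)
Prefix: + * 9 6 3


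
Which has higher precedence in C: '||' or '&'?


'&' is bitwise AND (level 5); '||' is logical OR (level 1)
Higher level binds tighter
'&' has higher precedence than '||'


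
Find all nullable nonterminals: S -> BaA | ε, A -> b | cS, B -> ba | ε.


A nonterminal is nullable iff some alternative derives ε (directly, or every symbol in it is nullable)
Nullable: {B, S}


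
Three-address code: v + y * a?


Break into single-operator statements:
t1 = y * a
t2 = v + t1


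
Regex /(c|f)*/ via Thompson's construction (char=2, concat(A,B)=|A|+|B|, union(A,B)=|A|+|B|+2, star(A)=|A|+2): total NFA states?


Syntax tree has 2 char leaf(s), 1 union(s), 1 star(s)
chars contribute 2×2 = 4; each union adds +2; each star adds +2
Total: 4 + 2 + 2 = 8 states


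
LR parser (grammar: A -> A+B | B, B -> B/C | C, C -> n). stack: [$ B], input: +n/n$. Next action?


lookahead ∉ {/} so B won't extend; reduce A -> B
Action: reduce (A -> B)


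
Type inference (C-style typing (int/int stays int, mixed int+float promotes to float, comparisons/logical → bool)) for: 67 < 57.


Operand types: int < int
Rule: comparison yields bool
Result type: bool


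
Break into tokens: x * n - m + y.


Scan left to right, longest-match per lexeme
Tokens: ID(x), OP(*), ID(n), OP(-), ID(m), OP(+), ID(y)


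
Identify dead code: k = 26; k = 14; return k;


first assignment to k is overwritten before any read
Dead: 'k = 26'


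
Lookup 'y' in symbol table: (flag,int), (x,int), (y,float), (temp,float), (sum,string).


Lookup 'y' → type float


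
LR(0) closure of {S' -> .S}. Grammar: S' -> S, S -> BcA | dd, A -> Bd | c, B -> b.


Start: S' -> .S
For each item with dot before a nonterminal B, add B -> .γ for every B-production
Closure: [S' -> .S, S -> .BcA, S -> .dd, B -> .b]


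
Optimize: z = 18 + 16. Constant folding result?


18 + 16 = 34 at compile time
Optimized: z = 34


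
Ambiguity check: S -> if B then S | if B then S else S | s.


dangling else: 'if B then if B then s else s' parses two ways
Ambiguous


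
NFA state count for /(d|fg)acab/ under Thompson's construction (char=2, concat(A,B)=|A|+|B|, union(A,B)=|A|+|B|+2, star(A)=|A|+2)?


Syntax tree has 7 char leaf(s), 1 union(s), 0 star(s)
chars contribute 7×2 = 14; each union adds +2; each star adds +2
Total: 14 + 2 + 0 = 16 states


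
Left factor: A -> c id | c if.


Common prefix: 'c'
Factored: A -> c A', A' -> id | if


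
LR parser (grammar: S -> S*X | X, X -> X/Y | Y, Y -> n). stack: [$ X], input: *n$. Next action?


lookahead ∉ {/} so X won't extend; reduce S -> X
Action: reduce (S -> X)


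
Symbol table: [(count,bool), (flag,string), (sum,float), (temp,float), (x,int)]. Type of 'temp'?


Lookup 'temp' → type float


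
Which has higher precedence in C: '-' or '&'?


'-' is additive (level 9); '&' is bitwise AND (level 5)
Higher level binds tighter
'-' has higher precedence than '&'


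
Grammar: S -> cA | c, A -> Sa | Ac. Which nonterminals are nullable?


A nonterminal is nullable iff some alternative derives ε (directly, or every symbol in it is nullable)
Nullable: {}


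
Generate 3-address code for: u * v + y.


Break into single-operator statements:
t1 = u * v
t2 = t1 + y


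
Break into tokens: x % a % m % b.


Scan left to right, longest-match per lexeme
Tokens: ID(x), OP(%), ID(a), OP(%), ID(m), OP(%), ID(b)


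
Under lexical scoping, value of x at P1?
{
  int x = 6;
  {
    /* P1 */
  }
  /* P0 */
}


P1's block does not declare x; resolves to the enclosing declaration at depth 0
x = 6


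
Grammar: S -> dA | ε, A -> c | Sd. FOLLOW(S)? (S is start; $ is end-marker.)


$ ∈ FOLLOW(S). For each A -> αBβ: add FIRST(β)\{ε} to FOLLOW(B); if β nullable, add FOLLOW(A).
FOLLOW(S) = {$, d}


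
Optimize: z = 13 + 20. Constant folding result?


13 + 20 = 33 at compile time
Optimized: z = 33


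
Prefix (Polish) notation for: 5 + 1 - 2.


left-to-right (same/higher precedence on left): tree is (- (+ 5 1) 2)
Prefix: - + 5 1 2


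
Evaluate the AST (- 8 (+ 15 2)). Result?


Evaluate inner: (+ 15 2) = 17
Evaluate root: (- 8 17) = -9
Result: -9


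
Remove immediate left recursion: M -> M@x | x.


Left-recursive alternatives: M@x; non-recursive: x
Introduce M': M -> xM', M' -> @xM' | ε


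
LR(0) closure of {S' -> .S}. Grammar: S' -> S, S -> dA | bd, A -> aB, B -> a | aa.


Start: S' -> .S
For each item with dot before a nonterminal B, add B -> .γ for every B-production
Closure: [S' -> .S, S -> .dA, S -> .bd]


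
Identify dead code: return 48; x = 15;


statement follows a return and is unreachable
Dead: 'x = 15'


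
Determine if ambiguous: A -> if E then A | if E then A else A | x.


dangling else: 'if E then if E then x else x' parses two ways
Ambiguous


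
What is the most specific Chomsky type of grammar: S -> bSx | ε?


Single nonterminal LHS, but b^n x^n is not regular
Classification: Type 2 (Context-Free)


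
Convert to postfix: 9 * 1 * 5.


Left to right (same or higher precedence on left)
Postfix: 9 1 * 5 *


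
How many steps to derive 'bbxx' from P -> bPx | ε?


Derivation: P => bPx => bbPxx => bbxx
Steps: 3


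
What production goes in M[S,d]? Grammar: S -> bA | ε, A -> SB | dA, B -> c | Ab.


For [S, d]: ε is nullable and 'd' ∈ FOLLOW(S)
Entry: S -> ε


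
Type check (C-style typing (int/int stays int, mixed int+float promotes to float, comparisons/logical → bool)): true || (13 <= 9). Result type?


Operand types: bool || bool
Rule: logical operators take bool operands and yield bool
Result type: bool


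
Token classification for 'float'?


Pattern: reserved word
Type: KEYWORD


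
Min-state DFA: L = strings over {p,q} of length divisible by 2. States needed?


Track length mod 2: states 0..1, accept at 0
Minimal DFA: 2 states


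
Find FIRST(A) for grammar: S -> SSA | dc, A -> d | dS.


Per alternative of A: FIRST(d) = {d}; FIRST(dS) = {d}
FIRST(A) = {d}


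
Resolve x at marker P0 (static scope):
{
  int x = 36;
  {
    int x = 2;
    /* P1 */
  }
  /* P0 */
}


x declared in the same block as P0
x = 36


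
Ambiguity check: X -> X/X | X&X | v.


'v/v&v' has two parse trees (no precedence encoded between / and &)
Ambiguous


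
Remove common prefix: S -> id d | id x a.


Common prefix: 'id'
Factored: S -> id S', S' -> d | x a


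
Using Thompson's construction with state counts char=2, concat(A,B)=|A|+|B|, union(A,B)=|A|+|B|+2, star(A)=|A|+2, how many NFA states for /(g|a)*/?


Syntax tree has 2 char leaf(s), 1 union(s), 1 star(s)
chars contribute 2×2 = 4; each union adds +2; each star adds +2
Total: 4 + 2 + 2 = 8 states


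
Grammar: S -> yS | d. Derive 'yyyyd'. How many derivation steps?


Derivation: S => yS => yyS => yyyS => yyyyS => yyyyd
Steps: 5


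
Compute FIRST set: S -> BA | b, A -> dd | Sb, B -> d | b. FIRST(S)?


Per alternative of S: FIRST(BA) = {b, d}; FIRST(b) = {b}
FIRST(S) = {b, d}


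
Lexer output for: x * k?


Scan left to right, longest-match per lexeme
Tokens: ID(x), OP(*), ID(k)


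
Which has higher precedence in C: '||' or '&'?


'&' is bitwise AND (level 5); '||' is logical OR (level 1)
Higher level binds tighter
'&' has higher precedence than '||'


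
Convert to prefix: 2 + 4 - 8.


left-to-right (same/higher precedence on left): tree is (- (+ 2 4) 8)
Prefix: - + 2 4 8


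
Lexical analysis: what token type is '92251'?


Pattern: digits only
Type: INTEGER_LITERAL


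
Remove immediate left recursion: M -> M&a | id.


Left-recursive alternatives: M&a; non-recursive: id
Introduce M': M -> idM', M' -> &aM' | ε


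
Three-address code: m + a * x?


Break into single-operator statements:
t1 = a * x
t2 = m + t1


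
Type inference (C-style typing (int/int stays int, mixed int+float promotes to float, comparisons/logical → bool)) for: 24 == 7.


Operand types: int == int
Rule: comparison yields bool
Result type: bool


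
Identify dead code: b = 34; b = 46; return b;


first assignment to b is overwritten before any read
Dead: 'b = 34'


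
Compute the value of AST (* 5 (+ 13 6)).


Evaluate inner: (+ 13 6) = 19
Evaluate root: (* 5 19) = 95
Result: 95


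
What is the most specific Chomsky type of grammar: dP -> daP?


LHS has context (more than one symbol) and |LHS| ≤ |RHS|
Classification: Type 1 (Context-Sensitive)


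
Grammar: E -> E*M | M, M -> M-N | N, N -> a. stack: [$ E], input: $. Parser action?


start symbol E on stack, input exhausted
Action: accept


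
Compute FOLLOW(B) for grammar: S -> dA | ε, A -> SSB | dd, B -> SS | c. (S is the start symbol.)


$ ∈ FOLLOW(S). For each A -> αBβ: add FIRST(β)\{ε} to FOLLOW(B); if β nullable, add FOLLOW(A).
FOLLOW(B) = {$, c, d}


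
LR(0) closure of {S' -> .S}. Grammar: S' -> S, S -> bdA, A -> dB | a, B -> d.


Start: S' -> .S
For each item with dot before a nonterminal B, add B -> .γ for every B-production
Closure: [S' -> .S, S -> .bdA]


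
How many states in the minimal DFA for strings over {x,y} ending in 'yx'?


Track the longest suffix of input matching a prefix of 'yx': 3 classes (prefixes of length 0..2)
Minimal DFA: 3 states


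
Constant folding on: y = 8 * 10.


8 * 10 = 80 at compile time
Optimized: y = 80


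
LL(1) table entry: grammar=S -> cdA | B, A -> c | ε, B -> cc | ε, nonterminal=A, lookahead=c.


For [A, c]: 'c' ∈ FIRST(c)
Entry: A -> c


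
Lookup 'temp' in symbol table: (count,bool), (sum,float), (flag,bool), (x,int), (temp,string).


Lookup 'temp' → type string


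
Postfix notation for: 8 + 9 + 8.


Left to right (same or higher precedence on left)
Postfix: 8 9 + 8 +


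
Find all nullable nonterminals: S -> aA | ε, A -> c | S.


A nonterminal is nullable iff some alternative derives ε (directly, or every symbol in it is nullable)
Nullable: {A, S}


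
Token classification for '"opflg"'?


Pattern: double-quoted sequence
Type: STRING_LITERAL


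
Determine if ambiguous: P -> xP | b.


right-linear, alternatives start with distinct terminals 'x' vs 'b': unique leftmost derivation
Unambiguous


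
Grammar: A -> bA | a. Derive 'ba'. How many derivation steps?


Derivation: A => bA => ba
Steps: 2


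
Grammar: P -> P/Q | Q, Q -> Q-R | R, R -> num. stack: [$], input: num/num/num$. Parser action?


no handle on stack; shift 'num'
Action: shift


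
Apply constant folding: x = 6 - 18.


6 - 18 = -12 at compile time
Optimized: x = -12


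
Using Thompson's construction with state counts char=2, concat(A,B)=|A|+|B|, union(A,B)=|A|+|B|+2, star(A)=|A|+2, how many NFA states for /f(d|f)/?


Syntax tree has 3 char leaf(s), 1 union(s), 0 star(s)
chars contribute 3×2 = 6; each union adds +2; each star adds +2
Total: 6 + 2 + 0 = 8 states


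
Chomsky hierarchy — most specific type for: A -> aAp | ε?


Single nonterminal LHS, but a^n p^n is not regular
Classification: Type 2 (Context-Free)


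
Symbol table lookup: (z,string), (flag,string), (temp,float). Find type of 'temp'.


Lookup 'temp' → type float


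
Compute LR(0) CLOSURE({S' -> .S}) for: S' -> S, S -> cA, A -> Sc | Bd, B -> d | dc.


Start: S' -> .S
For each item with dot before a nonterminal B, add B -> .γ for every B-production
Closure: [S' -> .S, S -> .cA]


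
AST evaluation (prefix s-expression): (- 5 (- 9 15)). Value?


Evaluate inner: (- 9 15) = -6
Evaluate root: (- 5 -6) = 11
Result: 11


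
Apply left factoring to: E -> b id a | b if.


Common prefix: 'b'
Factored: E -> b E', E' -> id a | if


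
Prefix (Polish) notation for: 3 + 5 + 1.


left-to-right (same/higher precedence on left): tree is (+ (+ 3 5) 1)
Prefix: + + 3 5 1


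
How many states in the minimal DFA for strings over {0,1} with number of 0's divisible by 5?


Track (count of 0) mod 5: states 0..4, accept at 0
Minimal DFA: 5 states


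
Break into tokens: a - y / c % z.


Scan left to right, longest-match per lexeme
Tokens: ID(a), OP(-), ID(y), OP(/), ID(c), OP(%), ID(z)


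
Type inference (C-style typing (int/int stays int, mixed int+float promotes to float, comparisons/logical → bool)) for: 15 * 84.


Operand types: int * int
Rule: mixed int/float promotes to float; int/int stays int
Result type: int


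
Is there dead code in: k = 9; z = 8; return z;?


k is assigned but never read
Dead: 'k = 9'


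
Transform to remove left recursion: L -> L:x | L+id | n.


Left-recursive alternatives: L:x, L+id; non-recursive: n
Introduce L': L -> nL', L' -> :xL' | +idL' | ε


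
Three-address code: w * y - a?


Break into single-operator statements:
t1 = w * y
t2 = t1 - a


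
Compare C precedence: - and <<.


'-' is additive (level 9); '<<' is shift (level 8)
Higher level binds tighter
'-' has higher precedence than '<<'


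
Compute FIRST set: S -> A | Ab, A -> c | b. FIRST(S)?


Per alternative of S: FIRST(A) = {b, c}; FIRST(Ab) = {b, c}
FIRST(S) = {b, c}


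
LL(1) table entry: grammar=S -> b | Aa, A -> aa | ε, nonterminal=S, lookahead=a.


For [S, a]: 'a' ∈ FIRST(Aa)
Entry: S -> Aa


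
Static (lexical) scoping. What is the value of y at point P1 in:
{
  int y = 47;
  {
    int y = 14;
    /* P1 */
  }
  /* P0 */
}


y declared in the same block as P1
y = 14


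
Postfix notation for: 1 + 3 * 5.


* has higher precedence, evaluate 3*5 first
Postfix: 1 3 5 * +


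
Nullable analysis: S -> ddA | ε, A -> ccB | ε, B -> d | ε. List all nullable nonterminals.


A nonterminal is nullable iff some alternative derives ε (directly, or every symbol in it is nullable)
Nullable: {A, B, S}


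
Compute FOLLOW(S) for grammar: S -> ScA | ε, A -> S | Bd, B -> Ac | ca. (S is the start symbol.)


$ ∈ FOLLOW(S). For each A -> αBβ: add FIRST(β)\{ε} to FOLLOW(B); if β nullable, add FOLLOW(A).
FOLLOW(S) = {$, c}


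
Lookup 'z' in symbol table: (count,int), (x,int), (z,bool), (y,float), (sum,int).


Lookup 'z' → type bool


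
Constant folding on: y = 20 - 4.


20 - 4 = 16 at compile time
Optimized: y = 16


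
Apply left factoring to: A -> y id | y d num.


Common prefix: 'y'
Factored: A -> y A', A' -> id | d num


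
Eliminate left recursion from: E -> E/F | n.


Left-recursive alternatives: E/F; non-recursive: n
Introduce E': E -> nE', E' -> /FE' | ε


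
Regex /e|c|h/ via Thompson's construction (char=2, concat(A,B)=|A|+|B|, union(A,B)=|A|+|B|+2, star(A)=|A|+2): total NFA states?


Syntax tree has 3 char leaf(s), 2 union(s), 0 star(s)
chars contribute 3×2 = 6; each union adds +2; each star adds +2
Total: 6 + 4 + 0 = 10 states


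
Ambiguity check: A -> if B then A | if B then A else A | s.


dangling else: 'if B then if B then s else s' parses two ways
Ambiguous


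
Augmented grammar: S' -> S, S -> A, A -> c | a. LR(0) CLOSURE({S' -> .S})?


Start: S' -> .S
For each item with dot before a nonterminal B, add B -> .γ for every B-production
Closure: [S' -> .S, S -> .A, A -> .c, A -> .a]


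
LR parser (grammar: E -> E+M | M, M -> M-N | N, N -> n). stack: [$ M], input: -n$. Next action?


shift '-' to continue M -> M-N
Action: shift


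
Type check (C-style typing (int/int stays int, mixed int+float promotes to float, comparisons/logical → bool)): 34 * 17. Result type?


Operand types: int * int
Rule: mixed int/float promotes to float; int/int stays int
Result type: int


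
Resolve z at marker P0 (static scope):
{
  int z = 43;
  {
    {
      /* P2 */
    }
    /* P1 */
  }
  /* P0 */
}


z declared in the same block as P0
z = 43


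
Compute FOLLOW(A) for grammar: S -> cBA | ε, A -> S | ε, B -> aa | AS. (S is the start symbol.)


$ ∈ FOLLOW(S). For each A -> αBβ: add FIRST(β)\{ε} to FOLLOW(B); if β nullable, add FOLLOW(A).
FOLLOW(A) = {$, c}


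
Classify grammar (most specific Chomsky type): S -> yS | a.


Right-linear: every RHS is a terminal or a terminal followed by one nonterminal
Classification: Type 3 (Regular)


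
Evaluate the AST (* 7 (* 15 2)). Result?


Evaluate inner: (* 15 2) = 30
Evaluate root: (* 7 30) = 210
Result: 210


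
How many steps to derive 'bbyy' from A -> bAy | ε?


Derivation: A => bAy => bbAyy => bbyy
Steps: 3


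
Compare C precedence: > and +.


'+' is additive (level 9); '>' is relational (level 7)
Higher level binds tighter
'+' has higher precedence than '>'


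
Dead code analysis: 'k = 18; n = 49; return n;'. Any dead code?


k is assigned but never read
Dead: 'k = 18'


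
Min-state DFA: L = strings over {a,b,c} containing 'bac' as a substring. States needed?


KMP-style automaton: 3 progress states + 1 absorbing accept = 4
Minimal DFA: 4 states


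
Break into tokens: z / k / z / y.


Scan left to right, longest-match per lexeme
Tokens: ID(z), OP(/), ID(k), OP(/), ID(z), OP(/), ID(y)


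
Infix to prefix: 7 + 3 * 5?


'*' binds tighter: tree is (+ 7 (* 3 5))
Prefix: + 7 * 3 5


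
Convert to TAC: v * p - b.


Break into single-operator statements:
t1 = v * p
t2 = t1 - b


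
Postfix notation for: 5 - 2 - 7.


Left to right (same or higher precedence on left)
Postfix: 5 2 - 7 -


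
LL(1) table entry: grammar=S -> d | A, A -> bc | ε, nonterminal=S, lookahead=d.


For [S, d]: 'd' ∈ FIRST(d)
Entry: S -> d
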